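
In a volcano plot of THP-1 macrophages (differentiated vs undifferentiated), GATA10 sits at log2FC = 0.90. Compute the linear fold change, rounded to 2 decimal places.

Fold change = 2^(0.90) = 1.866

1.87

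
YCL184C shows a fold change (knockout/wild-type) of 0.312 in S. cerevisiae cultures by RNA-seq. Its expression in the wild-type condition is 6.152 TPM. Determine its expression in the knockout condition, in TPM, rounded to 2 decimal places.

knockout expression = 6.152 × 0.312 = 1.92

1.92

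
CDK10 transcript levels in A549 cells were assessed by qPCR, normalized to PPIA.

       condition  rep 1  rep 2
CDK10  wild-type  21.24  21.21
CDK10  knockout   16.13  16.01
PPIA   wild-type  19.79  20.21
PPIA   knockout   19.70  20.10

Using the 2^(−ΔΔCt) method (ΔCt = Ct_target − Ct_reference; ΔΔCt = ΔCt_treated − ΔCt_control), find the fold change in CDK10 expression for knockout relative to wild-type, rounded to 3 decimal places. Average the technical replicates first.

33.243

Mean Ct: CDK10 wild-type 21.225; CDK10 knockout 16.070; PPIA wild-type 20.000; PPIA knockout 19.900
ΔCt(wild-type) = 21.225 − 20.000 = 1.225
ΔCt(knockout) = 16.070 − 19.900 = -3.830
ΔΔCt = -3.830 − 1.225 = -5.055
Fold change = 2^(−(-5.055)) = 2^5.055 = 33.2435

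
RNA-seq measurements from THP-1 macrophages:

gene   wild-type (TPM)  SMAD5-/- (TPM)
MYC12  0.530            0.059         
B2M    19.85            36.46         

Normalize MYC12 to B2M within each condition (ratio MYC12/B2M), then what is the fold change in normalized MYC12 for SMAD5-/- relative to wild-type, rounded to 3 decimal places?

0.061

MYC12/B2M (wild-type) = 0.530 / 19.85 = 0.0267
MYC12/B2M (SMAD5-/-) = 0.059 / 36.46 = 0.0016182
Fold change = 0.0016182 / 0.0267 = 0.0606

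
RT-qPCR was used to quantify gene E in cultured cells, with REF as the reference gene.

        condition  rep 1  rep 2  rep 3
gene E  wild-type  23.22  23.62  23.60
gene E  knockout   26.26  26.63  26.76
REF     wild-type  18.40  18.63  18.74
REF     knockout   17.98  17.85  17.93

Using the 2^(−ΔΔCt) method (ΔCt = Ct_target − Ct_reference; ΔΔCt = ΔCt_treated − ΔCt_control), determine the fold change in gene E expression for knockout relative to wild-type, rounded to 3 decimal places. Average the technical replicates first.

0.075

Mean Ct: gene E wild-type 23.480; gene E knockout 26.550; REF wild-type 18.590; REF knockout 17.920
ΔCt(wild-type) = 23.480 − 18.590 = 4.890
ΔCt(knockout) = 26.550 − 17.920 = 8.630
ΔΔCt = 8.630 − 4.890 = 3.740
Fold change = 2^(−3.740) = 0.0748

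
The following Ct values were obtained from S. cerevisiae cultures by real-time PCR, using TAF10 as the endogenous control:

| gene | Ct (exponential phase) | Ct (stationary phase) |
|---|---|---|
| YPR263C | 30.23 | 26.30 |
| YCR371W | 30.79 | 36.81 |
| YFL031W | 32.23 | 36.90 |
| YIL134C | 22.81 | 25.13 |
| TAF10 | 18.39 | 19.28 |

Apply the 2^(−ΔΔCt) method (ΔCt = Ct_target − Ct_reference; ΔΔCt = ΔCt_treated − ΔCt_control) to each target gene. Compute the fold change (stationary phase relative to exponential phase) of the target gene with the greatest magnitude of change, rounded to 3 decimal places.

0.029

YPR263C: ΔΔCt = (26.30−19.28) − (30.23−18.39) = 7.02 − 11.84 = -4.82; fold change = 2^4.82 = 28.246
YCR371W: ΔΔCt = (36.81−19.28) − (30.79−18.39) = 17.53 − 12.40 = 5.13; fold change = 2^-5.13 = 0.029
YFL031W: ΔΔCt = (36.90−19.28) − (32.23−18.39) = 17.62 − 13.84 = 3.78; fold change = 2^-3.78 = 0.073
YIL134C: ΔΔCt = (25.13−19.28) − (22.81−18.39) = 5.85 − 4.42 = 1.43; fold change = 2^-1.43 = 0.371
YCR371W has the largest |ΔΔCt| = 5.13.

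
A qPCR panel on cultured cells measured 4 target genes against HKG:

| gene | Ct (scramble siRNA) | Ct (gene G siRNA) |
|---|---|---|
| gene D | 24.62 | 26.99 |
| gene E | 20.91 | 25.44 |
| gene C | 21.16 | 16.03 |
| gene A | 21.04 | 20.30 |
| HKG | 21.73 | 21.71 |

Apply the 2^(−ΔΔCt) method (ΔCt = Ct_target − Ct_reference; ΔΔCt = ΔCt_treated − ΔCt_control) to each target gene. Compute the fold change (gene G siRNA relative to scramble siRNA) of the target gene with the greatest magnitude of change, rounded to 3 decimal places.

34.535

gene D: ΔΔCt = (26.99−21.71) − (24.62−21.73) = 5.28 − 2.89 = 2.39; fold change = 2^-2.39 = 0.191
gene E: ΔΔCt = (25.44−21.71) − (20.91−21.73) = 3.73 − (-0.82) = 4.55; fold change = 2^-4.55 = 0.043
gene C: ΔΔCt = (16.03−21.71) − (21.16−21.73) = -5.68 − (-0.57) = -5.11; fold change = 2^5.11 = 34.535
gene A: ΔΔCt = (20.30−21.71) − (21.04−21.73) = -1.41 − (-0.69) = -0.72; fold change = 2^0.72 = 1.647
gene C has the largest |ΔΔCt| = 5.11.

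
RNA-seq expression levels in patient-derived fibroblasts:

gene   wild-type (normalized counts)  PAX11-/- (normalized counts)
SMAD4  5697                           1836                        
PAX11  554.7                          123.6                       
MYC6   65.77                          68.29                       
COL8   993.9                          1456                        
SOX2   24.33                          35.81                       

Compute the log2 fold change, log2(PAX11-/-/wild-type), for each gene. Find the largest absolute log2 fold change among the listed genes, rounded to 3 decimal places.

2.166

log2(1836/5697) = -1.634  (SMAD4)
log2(123.6/554.7) = -2.166  (PAX11)
log2(68.29/65.77) = 0.054  (MYC6)
log2(1456/993.9) = 0.551  (COL8)
log2(35.81/24.33) = 0.558  (SOX2)
The largest magnitude belongs to PAX11.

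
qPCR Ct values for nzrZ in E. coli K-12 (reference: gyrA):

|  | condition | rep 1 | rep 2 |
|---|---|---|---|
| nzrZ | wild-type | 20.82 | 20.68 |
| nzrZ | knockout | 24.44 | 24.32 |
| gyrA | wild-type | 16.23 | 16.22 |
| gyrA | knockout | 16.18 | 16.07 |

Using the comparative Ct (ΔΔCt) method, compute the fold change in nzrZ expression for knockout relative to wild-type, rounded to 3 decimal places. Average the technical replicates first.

Mean Ct: nzrZ wild-type 20.750; nzrZ knockout 24.380; gyrA wild-type 16.225; gyrA knockout 16.125
ΔCt(wild-type) = 20.750 − 16.225 = 4.525
ΔCt(knockout) = 24.380 − 16.125 = 8.255
ΔΔCt = 8.255 − 4.525 = 3.730
Fold change = 2^(−3.730) = 0.0754

0.075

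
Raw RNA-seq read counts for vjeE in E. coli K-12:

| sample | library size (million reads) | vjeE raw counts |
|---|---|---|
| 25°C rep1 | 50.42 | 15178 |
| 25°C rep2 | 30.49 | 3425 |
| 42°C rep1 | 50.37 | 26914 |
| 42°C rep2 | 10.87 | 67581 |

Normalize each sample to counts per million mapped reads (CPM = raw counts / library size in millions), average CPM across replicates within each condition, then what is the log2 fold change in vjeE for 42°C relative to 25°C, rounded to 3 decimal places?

CPM(25°C rep1) = 15178 / 50.42 = 301.0313
CPM(25°C rep2) = 3425 / 30.49 = 112.3319
CPM(42°C rep1) = 26914 / 50.37 = 534.3260
CPM(42°C rep2) = 67581 / 10.87 = 6217.2033
mean CPM(25°C) = 206.6816; mean CPM(42°C) = 3375.7646
Fold change = 3375.7646 / 206.6816 = 16.33316
log2(16.33316) = 4.0297

4.030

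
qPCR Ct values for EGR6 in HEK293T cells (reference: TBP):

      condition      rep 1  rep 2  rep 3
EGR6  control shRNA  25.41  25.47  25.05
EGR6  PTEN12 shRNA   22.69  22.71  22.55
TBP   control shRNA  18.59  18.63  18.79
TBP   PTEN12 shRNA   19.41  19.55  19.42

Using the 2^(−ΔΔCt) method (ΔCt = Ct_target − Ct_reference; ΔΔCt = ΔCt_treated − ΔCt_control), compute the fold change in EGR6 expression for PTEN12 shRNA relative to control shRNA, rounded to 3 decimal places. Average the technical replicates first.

Mean Ct: EGR6 control shRNA 25.310; EGR6 PTEN12 shRNA 22.650; TBP control shRNA 18.670; TBP PTEN12 shRNA 19.460
ΔCt(control shRNA) = 25.310 − 18.670 = 6.640
ΔCt(PTEN12 shRNA) = 22.650 − 19.460 = 3.190
ΔΔCt = 3.190 − 6.640 = -3.450
Fold change = 2^(−(-3.450)) = 2^3.450 = 10.9283

10.928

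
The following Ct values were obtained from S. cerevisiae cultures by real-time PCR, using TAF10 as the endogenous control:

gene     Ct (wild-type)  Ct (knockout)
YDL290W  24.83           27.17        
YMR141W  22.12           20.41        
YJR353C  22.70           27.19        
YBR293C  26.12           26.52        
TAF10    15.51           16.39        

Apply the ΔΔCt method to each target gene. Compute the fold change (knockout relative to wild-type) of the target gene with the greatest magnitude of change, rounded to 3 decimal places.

0.082

YDL290W: ΔΔCt = (27.17−16.39) − (24.83−15.51) = 10.78 − 9.32 = 1.46; fold change = 2^-1.46 = 0.363
YMR141W: ΔΔCt = (20.41−16.39) − (22.12−15.51) = 4.02 − 6.61 = -2.59; fold change = 2^2.59 = 6.021
YJR353C: ΔΔCt = (27.19−16.39) − (22.70−15.51) = 10.80 − 7.19 = 3.61; fold change = 2^-3.61 = 0.082
YBR293C: ΔΔCt = (26.52−16.39) − (26.12−15.51) = 10.13 − 10.61 = -0.48; fold change = 2^0.48 = 1.395
YJR353C has the largest |ΔΔCt| = 3.61.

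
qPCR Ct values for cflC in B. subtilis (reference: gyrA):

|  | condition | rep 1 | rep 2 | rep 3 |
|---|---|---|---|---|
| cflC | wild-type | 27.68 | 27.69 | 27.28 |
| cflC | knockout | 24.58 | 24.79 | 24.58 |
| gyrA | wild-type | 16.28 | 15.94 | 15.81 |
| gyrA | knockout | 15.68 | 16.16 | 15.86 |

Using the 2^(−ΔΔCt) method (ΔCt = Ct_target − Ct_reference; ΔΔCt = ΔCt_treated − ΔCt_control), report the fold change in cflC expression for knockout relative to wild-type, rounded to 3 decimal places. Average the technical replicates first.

Mean Ct: cflC wild-type 27.550; cflC knockout 24.650; gyrA wild-type 16.010; gyrA knockout 15.900
ΔCt(wild-type) = 27.550 − 16.010 = 11.540
ΔCt(knockout) = 24.650 − 15.900 = 8.750
ΔΔCt = 8.750 − 11.540 = -2.790
Fold change = 2^(−(-2.790)) = 2^2.790 = 6.9163

6.916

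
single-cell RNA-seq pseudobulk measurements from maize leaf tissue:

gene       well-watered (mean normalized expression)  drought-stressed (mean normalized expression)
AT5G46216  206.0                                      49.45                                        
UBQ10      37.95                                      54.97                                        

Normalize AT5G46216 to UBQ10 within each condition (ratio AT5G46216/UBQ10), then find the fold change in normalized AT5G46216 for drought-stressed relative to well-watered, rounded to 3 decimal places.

AT5G46216/UBQ10 (well-watered) = 206.0 / 37.95 = 5.4282
AT5G46216/UBQ10 (drought-stressed) = 49.45 / 54.97 = 0.89958
Fold change = 0.89958 / 5.4282 = 0.1657

0.166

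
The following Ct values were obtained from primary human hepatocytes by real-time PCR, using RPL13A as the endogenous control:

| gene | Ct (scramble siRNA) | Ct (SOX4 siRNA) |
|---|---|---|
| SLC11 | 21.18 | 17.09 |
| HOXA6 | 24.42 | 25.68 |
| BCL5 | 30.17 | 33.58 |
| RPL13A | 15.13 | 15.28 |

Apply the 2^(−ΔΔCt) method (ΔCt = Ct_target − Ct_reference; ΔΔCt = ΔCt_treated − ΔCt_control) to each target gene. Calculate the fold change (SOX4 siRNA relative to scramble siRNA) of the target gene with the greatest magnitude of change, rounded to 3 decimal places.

18.896

SLC11: ΔΔCt = (17.09−15.28) − (21.18−15.13) = 1.81 − 6.05 = -4.24; fold change = 2^4.24 = 18.896
HOXA6: ΔΔCt = (25.68−15.28) − (24.42−15.13) = 10.40 − 9.29 = 1.11; fold change = 2^-1.11 = 0.463
BCL5: ΔΔCt = (33.58−15.28) − (30.17−15.13) = 18.30 − 15.04 = 3.26; fold change = 2^-3.26 = 0.104
SLC11 has the largest |ΔΔCt| = 4.24.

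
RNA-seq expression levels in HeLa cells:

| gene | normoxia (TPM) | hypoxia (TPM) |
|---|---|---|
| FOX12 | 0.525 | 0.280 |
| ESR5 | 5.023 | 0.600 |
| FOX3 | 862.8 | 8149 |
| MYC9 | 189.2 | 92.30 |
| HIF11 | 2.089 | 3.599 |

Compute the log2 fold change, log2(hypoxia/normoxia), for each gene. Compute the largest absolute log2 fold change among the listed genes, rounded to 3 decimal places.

log2(0.280/0.525) = -0.907  (FOX12)
log2(0.600/5.023) = -3.066  (ESR5)
log2(8149/862.8) = 3.240  (FOX3)
log2(92.30/189.2) = -1.036  (MYC9)
log2(3.599/2.089) = 0.785  (HIF11)
The largest magnitude belongs to FOX3.

3.240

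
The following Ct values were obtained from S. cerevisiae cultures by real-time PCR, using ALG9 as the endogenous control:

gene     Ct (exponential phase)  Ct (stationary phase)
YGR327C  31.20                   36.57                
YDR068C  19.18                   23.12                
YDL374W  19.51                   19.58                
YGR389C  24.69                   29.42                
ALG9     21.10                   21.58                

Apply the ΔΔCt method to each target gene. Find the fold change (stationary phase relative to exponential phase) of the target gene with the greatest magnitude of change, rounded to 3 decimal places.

YGR327C: ΔΔCt = (36.57−21.58) − (31.20−21.10) = 14.99 − 10.10 = 4.89; fold change = 2^-4.89 = 0.034
YDR068C: ΔΔCt = (23.12−21.58) − (19.18−21.10) = 1.54 − (-1.92) = 3.46; fold change = 2^-3.46 = 0.091
YDL374W: ΔΔCt = (19.58−21.58) − (19.51−21.10) = -2.00 − (-1.59) = -0.41; fold change = 2^0.41 = 1.329
YGR389C: ΔΔCt = (29.42−21.58) − (24.69−21.10) = 7.84 − 3.59 = 4.25; fold change = 2^-4.25 = 0.053
YGR327C has the largest |ΔΔCt| = 4.89.

0.034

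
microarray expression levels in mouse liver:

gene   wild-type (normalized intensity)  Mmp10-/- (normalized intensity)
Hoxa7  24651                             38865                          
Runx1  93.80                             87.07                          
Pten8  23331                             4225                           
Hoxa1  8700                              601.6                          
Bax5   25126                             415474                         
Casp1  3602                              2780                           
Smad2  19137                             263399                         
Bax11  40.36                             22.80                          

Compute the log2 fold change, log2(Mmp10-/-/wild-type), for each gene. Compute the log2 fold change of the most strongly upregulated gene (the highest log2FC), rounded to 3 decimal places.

4.048

log2(38865/24651) = 0.657  (Hoxa7)
log2(87.07/93.80) = -0.107  (Runx1)
log2(4225/23331) = -2.465  (Pten8)
log2(601.6/8700) = -3.854  (Hoxa1)
log2(415474/25126) = 4.048  (Bax5)
log2(2780/3602) = -0.374  (Casp1)
log2(263399/19137) = 3.783  (Smad2)
log2(22.80/40.36) = -0.824  (Bax11)
Bax5 is most strongly upregulated.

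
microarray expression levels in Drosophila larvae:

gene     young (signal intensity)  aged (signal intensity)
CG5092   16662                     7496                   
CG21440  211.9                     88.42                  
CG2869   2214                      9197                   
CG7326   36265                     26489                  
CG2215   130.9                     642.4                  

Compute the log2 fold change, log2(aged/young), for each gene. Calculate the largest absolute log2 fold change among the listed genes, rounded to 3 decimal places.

2.295

log2(7496/16662) = -1.152  (CG5092)
log2(88.42/211.9) = -1.261  (CG21440)
log2(9197/2214) = 2.055  (CG2869)
log2(26489/36265) = -0.453  (CG7326)
log2(642.4/130.9) = 2.295  (CG2215)
The largest magnitude belongs to CG2215.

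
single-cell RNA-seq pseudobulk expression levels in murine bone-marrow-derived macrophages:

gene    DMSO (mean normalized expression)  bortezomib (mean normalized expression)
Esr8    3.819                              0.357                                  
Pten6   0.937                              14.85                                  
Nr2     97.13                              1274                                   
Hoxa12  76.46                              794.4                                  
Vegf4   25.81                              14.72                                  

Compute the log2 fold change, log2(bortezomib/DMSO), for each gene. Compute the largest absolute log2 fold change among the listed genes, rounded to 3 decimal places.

log2(0.357/3.819) = -3.419  (Esr8)
log2(14.85/0.937) = 3.986  (Pten6)
log2(1274/97.13) = 3.713  (Nr2)
log2(794.4/76.46) = 3.377  (Hoxa12)
log2(14.72/25.81) = -0.810  (Vegf4)
The largest magnitude belongs to Pten6.

3.986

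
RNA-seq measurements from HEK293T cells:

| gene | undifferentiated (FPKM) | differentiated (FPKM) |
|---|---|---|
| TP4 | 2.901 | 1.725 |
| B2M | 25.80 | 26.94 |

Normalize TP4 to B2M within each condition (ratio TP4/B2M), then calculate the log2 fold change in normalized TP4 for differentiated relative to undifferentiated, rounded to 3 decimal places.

TP4/B2M (undifferentiated) = 2.901 / 25.80 = 0.11244
TP4/B2M (differentiated) = 1.725 / 26.94 = 0.064031
Fold change = 0.064031 / 0.11244 = 0.5695
log2(0.5695) = -0.8123

-0.812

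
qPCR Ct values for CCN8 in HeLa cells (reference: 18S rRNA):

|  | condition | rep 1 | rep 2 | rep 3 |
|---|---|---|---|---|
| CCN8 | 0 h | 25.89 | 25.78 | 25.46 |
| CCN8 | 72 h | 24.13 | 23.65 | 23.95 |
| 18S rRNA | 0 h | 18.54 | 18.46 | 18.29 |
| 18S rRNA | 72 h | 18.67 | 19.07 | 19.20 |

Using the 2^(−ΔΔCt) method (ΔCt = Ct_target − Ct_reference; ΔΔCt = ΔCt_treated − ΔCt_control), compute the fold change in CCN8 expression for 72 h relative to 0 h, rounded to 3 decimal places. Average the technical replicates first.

Mean Ct: CCN8 0 h 25.710; CCN8 72 h 23.910; 18S rRNA 0 h 18.430; 18S rRNA 72 h 18.980
ΔCt(0 h) = 25.710 − 18.430 = 7.280
ΔCt(72 h) = 23.910 − 18.980 = 4.930
ΔΔCt = 4.930 − 7.280 = -2.350
Fold change = 2^(−(-2.350)) = 2^2.350 = 5.0982

5.098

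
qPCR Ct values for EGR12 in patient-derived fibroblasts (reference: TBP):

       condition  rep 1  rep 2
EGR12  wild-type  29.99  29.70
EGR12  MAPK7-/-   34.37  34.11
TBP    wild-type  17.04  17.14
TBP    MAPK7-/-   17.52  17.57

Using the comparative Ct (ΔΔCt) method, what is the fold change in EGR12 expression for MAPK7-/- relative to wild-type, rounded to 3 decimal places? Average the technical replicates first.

Mean Ct: EGR12 wild-type 29.845; EGR12 MAPK7-/- 34.240; TBP wild-type 17.090; TBP MAPK7-/- 17.545
ΔCt(wild-type) = 29.845 − 17.090 = 12.755
ΔCt(MAPK7-/-) = 34.240 − 17.545 = 16.695
ΔΔCt = 16.695 − 12.755 = 3.940
Fold change = 2^(−3.940) = 0.0652

0.065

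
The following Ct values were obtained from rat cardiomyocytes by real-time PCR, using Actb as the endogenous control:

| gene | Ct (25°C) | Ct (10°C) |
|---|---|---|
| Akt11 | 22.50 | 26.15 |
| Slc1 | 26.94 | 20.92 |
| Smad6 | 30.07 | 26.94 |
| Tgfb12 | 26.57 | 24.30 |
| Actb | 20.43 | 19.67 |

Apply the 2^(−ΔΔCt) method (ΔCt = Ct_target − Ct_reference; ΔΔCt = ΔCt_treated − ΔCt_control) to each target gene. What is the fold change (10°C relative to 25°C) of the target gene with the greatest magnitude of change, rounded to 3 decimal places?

38.319

Akt11: ΔΔCt = (26.15−19.67) − (22.50−20.43) = 6.48 − 2.07 = 4.41; fold change = 2^-4.41 = 0.047
Slc1: ΔΔCt = (20.92−19.67) − (26.94−20.43) = 1.25 − 6.51 = -5.26; fold change = 2^5.26 = 38.319
Smad6: ΔΔCt = (26.94−19.67) − (30.07−20.43) = 7.27 − 9.64 = -2.37; fold change = 2^2.37 = 5.169
Tgfb12: ΔΔCt = (24.30−19.67) − (26.57−20.43) = 4.63 − 6.14 = -1.51; fold change = 2^1.51 = 2.848
Slc1 has the largest |ΔΔCt| = 5.26.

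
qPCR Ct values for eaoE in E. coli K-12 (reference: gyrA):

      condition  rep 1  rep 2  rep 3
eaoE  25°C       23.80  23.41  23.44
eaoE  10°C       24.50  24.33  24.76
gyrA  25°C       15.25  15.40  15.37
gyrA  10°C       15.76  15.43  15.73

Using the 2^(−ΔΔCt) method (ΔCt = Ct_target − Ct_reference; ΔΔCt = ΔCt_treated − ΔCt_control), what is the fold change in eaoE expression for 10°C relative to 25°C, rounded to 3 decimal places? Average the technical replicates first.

Mean Ct: eaoE 25°C 23.550; eaoE 10°C 24.530; gyrA 25°C 15.340; gyrA 10°C 15.640
ΔCt(25°C) = 23.550 − 15.340 = 8.210
ΔCt(10°C) = 24.530 − 15.640 = 8.890
ΔΔCt = 8.890 − 8.210 = 0.680
Fold change = 2^(−0.680) = 0.6242

0.624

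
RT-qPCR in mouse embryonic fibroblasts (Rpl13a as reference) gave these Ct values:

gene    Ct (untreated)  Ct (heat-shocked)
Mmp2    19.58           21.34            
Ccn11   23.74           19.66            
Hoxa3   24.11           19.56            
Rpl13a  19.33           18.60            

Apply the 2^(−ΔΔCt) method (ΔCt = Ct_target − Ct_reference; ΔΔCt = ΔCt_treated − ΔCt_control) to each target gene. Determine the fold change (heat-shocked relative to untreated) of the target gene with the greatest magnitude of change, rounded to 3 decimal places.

Mmp2: ΔΔCt = (21.34−18.60) − (19.58−19.33) = 2.74 − 0.25 = 2.49; fold change = 2^-2.49 = 0.178
Ccn11: ΔΔCt = (19.66−18.60) − (23.74−19.33) = 1.06 − 4.41 = -3.35; fold change = 2^3.35 = 10.196
Hoxa3: ΔΔCt = (19.56−18.60) − (24.11−19.33) = 0.96 − 4.78 = -3.82; fold change = 2^3.82 = 14.123
Hoxa3 has the largest |ΔΔCt| = 3.82.

14.123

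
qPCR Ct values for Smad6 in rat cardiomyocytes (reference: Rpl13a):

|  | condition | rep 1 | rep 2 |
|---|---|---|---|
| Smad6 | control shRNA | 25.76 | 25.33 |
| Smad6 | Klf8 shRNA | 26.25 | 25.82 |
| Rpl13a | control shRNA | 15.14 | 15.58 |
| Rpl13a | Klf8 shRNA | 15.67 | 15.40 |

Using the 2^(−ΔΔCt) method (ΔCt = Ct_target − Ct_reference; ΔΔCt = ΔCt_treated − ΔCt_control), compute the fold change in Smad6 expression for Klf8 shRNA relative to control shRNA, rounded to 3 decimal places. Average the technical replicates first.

0.804

Mean Ct: Smad6 control shRNA 25.545; Smad6 Klf8 shRNA 26.035; Rpl13a control shRNA 15.360; Rpl13a Klf8 shRNA 15.535
ΔCt(control shRNA) = 25.545 − 15.360 = 10.185
ΔCt(Klf8 shRNA) = 26.035 − 15.535 = 10.500
ΔΔCt = 10.500 − 10.185 = 0.315
Fold change = 2^(−0.315) = 0.8039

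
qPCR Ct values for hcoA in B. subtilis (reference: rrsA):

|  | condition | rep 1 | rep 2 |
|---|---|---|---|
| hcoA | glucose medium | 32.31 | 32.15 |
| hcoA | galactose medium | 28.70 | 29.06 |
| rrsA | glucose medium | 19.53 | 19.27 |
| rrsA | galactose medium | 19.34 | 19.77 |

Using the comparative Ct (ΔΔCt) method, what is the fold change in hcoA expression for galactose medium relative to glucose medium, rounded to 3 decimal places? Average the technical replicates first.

11.353

Mean Ct: hcoA glucose medium 32.230; hcoA galactose medium 28.880; rrsA glucose medium 19.400; rrsA galactose medium 19.555
ΔCt(glucose medium) = 32.230 − 19.400 = 12.830
ΔCt(galactose medium) = 28.880 − 19.555 = 9.325
ΔΔCt = 9.325 − 12.830 = -3.505
Fold change = 2^(−(-3.505)) = 2^3.505 = 11.3530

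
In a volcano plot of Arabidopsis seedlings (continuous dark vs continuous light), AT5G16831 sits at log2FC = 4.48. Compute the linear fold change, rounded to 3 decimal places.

Fold change = 2^(4.48) = 22.3159

22.316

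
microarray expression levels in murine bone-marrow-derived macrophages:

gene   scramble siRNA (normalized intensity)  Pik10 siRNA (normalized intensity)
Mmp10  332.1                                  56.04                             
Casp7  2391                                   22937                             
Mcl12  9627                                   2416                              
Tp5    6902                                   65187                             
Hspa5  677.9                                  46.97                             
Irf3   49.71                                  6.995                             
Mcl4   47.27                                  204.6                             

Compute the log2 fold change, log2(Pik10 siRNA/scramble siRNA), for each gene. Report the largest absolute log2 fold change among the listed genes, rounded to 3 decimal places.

log2(56.04/332.1) = -2.567  (Mmp10)
log2(22937/2391) = 3.262  (Casp7)
log2(2416/9627) = -1.994  (Mcl12)
log2(65187/6902) = 3.239  (Tp5)
log2(46.97/677.9) = -3.851  (Hspa5)
log2(6.995/49.71) = -2.829  (Irf3)
log2(204.6/47.27) = 2.114  (Mcl4)
The largest magnitude belongs to Hspa5.

3.851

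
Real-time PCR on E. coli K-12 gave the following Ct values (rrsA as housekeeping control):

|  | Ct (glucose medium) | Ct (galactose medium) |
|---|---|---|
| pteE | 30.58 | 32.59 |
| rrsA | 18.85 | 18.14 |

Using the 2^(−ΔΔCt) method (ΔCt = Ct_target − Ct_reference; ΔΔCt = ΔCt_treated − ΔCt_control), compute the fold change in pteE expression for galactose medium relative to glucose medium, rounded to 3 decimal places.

ΔCt(glucose medium) = 30.580 − 18.850 = 11.730
ΔCt(galactose medium) = 32.590 − 18.140 = 14.450
ΔΔCt = 14.450 − 11.730 = 2.720
Fold change = 2^(−2.720) = 0.1518

0.152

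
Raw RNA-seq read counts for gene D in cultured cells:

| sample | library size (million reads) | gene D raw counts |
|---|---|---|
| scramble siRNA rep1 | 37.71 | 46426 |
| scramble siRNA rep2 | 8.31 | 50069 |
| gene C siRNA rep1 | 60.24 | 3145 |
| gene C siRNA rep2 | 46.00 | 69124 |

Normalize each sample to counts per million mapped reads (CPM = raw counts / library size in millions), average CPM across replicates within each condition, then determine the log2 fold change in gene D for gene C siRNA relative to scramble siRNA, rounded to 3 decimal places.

-2.222

CPM(scramble siRNA rep1) = 46426 / 37.71 = 1231.1323
CPM(scramble siRNA rep2) = 50069 / 8.31 = 6025.1504
CPM(gene C siRNA rep1) = 3145 / 60.24 = 52.2078
CPM(gene C siRNA rep2) = 69124 / 46.00 = 1502.6957
mean CPM(scramble siRNA) = 3628.1414; mean CPM(gene C siRNA) = 777.4517
Fold change = 777.4517 / 3628.1414 = 0.21428
log2(0.21428) = -2.2224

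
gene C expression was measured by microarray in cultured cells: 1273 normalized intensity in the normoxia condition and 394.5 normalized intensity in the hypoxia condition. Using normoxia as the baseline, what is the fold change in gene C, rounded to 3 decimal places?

0.310

Fold change = 394.5 / 1273 = 0.3099
gene C is downregulated.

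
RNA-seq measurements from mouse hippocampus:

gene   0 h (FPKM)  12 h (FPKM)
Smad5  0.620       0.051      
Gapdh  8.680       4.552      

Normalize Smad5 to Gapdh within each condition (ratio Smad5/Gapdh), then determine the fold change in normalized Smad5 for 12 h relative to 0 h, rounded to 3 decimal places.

Smad5/Gapdh (0 h) = 0.620 / 8.680 = 0.071429
Smad5/Gapdh (12 h) = 0.051 / 4.552 = 0.011204
Fold change = 0.011204 / 0.071429 = 0.1569

0.157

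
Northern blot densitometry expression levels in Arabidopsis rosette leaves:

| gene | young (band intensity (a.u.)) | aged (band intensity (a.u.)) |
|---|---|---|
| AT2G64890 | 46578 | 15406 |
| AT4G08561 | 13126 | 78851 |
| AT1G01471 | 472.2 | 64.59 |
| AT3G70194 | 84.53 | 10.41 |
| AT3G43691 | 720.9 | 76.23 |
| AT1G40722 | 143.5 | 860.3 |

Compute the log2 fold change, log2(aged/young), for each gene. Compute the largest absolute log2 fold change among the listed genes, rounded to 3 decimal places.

log2(15406/46578) = -1.596  (AT2G64890)
log2(78851/13126) = 2.587  (AT4G08561)
log2(64.59/472.2) = -2.870  (AT1G01471)
log2(10.41/84.53) = -3.021  (AT3G70194)
log2(76.23/720.9) = -3.241  (AT3G43691)
log2(860.3/143.5) = 2.584  (AT1G40722)
The largest magnitude belongs to AT3G43691.

3.241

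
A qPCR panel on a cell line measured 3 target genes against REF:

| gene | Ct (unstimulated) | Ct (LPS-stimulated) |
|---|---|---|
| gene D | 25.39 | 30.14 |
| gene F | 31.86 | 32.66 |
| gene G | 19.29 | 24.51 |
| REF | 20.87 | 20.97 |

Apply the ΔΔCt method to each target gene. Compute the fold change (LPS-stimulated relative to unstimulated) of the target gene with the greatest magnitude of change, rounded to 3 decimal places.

0.029

gene D: ΔΔCt = (30.14−20.97) − (25.39−20.87) = 9.17 − 4.52 = 4.65; fold change = 2^-4.65 = 0.040
gene F: ΔΔCt = (32.66−20.97) − (31.86−20.87) = 11.69 − 10.99 = 0.70; fold change = 2^-0.70 = 0.616
gene G: ΔΔCt = (24.51−20.97) − (19.29−20.87) = 3.54 − (-1.58) = 5.12; fold change = 2^-5.12 = 0.029
gene G has the largest |ΔΔCt| = 5.12.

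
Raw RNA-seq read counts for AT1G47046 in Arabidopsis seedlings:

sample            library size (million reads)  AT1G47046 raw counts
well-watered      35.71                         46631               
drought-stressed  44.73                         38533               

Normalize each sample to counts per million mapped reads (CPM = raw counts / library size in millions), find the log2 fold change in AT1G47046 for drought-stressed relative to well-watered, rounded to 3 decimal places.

-0.600

CPM(well-watered) = 46631 / 35.71 = 1305.8247
CPM(drought-stressed) = 38533 / 44.73 = 861.4576
Fold change = 861.4576 / 1305.8247 = 0.65970
log2(0.65970) = -0.6001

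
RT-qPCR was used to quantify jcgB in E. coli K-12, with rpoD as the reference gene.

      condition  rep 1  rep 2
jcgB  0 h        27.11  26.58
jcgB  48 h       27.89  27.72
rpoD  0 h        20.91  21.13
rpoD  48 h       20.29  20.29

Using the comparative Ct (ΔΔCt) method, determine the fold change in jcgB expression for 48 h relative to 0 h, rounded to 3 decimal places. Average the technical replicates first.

Mean Ct: jcgB 0 h 26.845; jcgB 48 h 27.805; rpoD 0 h 21.020; rpoD 48 h 20.290
ΔCt(0 h) = 26.845 − 21.020 = 5.825
ΔCt(48 h) = 27.805 − 20.290 = 7.515
ΔΔCt = 7.515 − 5.825 = 1.690
Fold change = 2^(−1.690) = 0.3099

0.310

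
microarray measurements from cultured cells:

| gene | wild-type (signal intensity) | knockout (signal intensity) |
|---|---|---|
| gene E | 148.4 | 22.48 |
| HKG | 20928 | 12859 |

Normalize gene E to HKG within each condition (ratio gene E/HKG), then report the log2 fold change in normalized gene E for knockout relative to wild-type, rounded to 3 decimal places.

-2.020

gene E/HKG (wild-type) = 148.4 / 20928 = 0.007091
gene E/HKG (knockout) = 22.48 / 12859 = 0.0017482
Fold change = 0.0017482 / 0.007091 = 0.2465
log2(0.2465) = -2.0201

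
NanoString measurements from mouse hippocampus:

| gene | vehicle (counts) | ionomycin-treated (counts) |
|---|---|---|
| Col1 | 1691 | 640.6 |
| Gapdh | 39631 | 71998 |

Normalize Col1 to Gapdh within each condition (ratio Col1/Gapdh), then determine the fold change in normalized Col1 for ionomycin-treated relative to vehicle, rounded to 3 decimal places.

Col1/Gapdh (vehicle) = 1691 / 39631 = 0.042669
Col1/Gapdh (ionomycin-treated) = 640.6 / 71998 = 0.0088975
Fold change = 0.0088975 / 0.042669 = 0.2085

0.209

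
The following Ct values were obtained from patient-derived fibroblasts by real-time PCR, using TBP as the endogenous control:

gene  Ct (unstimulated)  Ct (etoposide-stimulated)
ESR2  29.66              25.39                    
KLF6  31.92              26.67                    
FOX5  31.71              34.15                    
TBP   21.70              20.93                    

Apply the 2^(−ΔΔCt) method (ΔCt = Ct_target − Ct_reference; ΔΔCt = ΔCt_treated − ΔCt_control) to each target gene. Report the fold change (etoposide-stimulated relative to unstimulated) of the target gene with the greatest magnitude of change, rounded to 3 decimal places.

22.316

ESR2: ΔΔCt = (25.39−20.93) − (29.66−21.70) = 4.46 − 7.96 = -3.50; fold change = 2^3.50 = 11.314
KLF6: ΔΔCt = (26.67−20.93) − (31.92−21.70) = 5.74 − 10.22 = -4.48; fold change = 2^4.48 = 22.316
FOX5: ΔΔCt = (34.15−20.93) − (31.71−21.70) = 13.22 − 10.01 = 3.21; fold change = 2^-3.21 = 0.108
KLF6 has the largest |ΔΔCt| = 4.48.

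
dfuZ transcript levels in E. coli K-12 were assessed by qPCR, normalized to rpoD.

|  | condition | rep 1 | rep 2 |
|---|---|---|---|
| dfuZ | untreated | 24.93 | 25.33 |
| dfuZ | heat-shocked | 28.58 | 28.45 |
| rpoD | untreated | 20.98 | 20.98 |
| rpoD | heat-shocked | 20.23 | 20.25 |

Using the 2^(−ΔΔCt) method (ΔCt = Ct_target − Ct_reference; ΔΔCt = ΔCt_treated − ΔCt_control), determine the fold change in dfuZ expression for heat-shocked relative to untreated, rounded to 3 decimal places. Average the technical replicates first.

Mean Ct: dfuZ untreated 25.130; dfuZ heat-shocked 28.515; rpoD untreated 20.980; rpoD heat-shocked 20.240
ΔCt(untreated) = 25.130 − 20.980 = 4.150
ΔCt(heat-shocked) = 28.515 − 20.240 = 8.275
ΔΔCt = 8.275 − 4.150 = 4.125
Fold change = 2^(−4.125) = 0.0573

0.057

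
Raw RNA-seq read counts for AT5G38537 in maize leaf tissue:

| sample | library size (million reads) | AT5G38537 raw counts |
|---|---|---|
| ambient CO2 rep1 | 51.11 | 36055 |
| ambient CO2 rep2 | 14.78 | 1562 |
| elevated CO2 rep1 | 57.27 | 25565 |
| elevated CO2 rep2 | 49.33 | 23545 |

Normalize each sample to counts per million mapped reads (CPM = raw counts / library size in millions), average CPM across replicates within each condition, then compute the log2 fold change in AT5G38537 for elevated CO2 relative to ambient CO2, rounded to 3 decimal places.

CPM(ambient CO2 rep1) = 36055 / 51.11 = 705.4392
CPM(ambient CO2 rep2) = 1562 / 14.78 = 105.6834
CPM(elevated CO2 rep1) = 25565 / 57.27 = 446.3943
CPM(elevated CO2 rep2) = 23545 / 49.33 = 477.2958
mean CPM(ambient CO2) = 405.5613; mean CPM(elevated CO2) = 461.8450
Fold change = 461.8450 / 405.5613 = 1.13878
log2(1.13878) = 0.1875

0.187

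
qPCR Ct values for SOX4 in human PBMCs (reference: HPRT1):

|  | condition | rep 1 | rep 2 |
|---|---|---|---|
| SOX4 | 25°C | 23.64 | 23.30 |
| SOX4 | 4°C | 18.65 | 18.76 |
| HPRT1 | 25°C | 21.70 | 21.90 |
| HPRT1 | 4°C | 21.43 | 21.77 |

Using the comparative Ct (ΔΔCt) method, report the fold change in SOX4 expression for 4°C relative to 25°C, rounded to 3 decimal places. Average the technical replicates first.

23.670

Mean Ct: SOX4 25°C 23.470; SOX4 4°C 18.705; HPRT1 25°C 21.800; HPRT1 4°C 21.600
ΔCt(25°C) = 23.470 − 21.800 = 1.670
ΔCt(4°C) = 18.705 − 21.600 = -2.895
ΔΔCt = -2.895 − 1.670 = -4.565
Fold change = 2^(−(-4.565)) = 2^4.565 = 23.6702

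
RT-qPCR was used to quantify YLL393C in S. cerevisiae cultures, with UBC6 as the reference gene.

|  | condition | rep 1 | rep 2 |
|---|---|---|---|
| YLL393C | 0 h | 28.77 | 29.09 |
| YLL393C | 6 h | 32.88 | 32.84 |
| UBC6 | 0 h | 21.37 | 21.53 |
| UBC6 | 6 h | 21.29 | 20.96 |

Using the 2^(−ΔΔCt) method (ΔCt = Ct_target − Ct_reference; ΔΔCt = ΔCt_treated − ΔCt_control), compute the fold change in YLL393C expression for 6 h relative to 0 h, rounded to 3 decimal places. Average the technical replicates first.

0.052

Mean Ct: YLL393C 0 h 28.930; YLL393C 6 h 32.860; UBC6 0 h 21.450; UBC6 6 h 21.125
ΔCt(0 h) = 28.930 − 21.450 = 7.480
ΔCt(6 h) = 32.860 − 21.125 = 11.735
ΔΔCt = 11.735 − 7.480 = 4.255
Fold change = 2^(−4.255) = 0.0524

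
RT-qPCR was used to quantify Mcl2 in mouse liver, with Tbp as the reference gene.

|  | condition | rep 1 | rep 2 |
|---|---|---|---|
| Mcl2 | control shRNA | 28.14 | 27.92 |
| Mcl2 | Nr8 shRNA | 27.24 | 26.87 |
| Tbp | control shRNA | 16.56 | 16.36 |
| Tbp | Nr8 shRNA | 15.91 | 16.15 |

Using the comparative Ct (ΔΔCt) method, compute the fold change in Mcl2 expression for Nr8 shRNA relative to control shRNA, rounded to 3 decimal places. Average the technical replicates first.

1.459

Mean Ct: Mcl2 control shRNA 28.030; Mcl2 Nr8 shRNA 27.055; Tbp control shRNA 16.460; Tbp Nr8 shRNA 16.030
ΔCt(control shRNA) = 28.030 − 16.460 = 11.570
ΔCt(Nr8 shRNA) = 27.055 − 16.030 = 11.025
ΔΔCt = 11.025 − 11.570 = -0.545
Fold change = 2^(−(-0.545)) = 2^0.545 = 1.4590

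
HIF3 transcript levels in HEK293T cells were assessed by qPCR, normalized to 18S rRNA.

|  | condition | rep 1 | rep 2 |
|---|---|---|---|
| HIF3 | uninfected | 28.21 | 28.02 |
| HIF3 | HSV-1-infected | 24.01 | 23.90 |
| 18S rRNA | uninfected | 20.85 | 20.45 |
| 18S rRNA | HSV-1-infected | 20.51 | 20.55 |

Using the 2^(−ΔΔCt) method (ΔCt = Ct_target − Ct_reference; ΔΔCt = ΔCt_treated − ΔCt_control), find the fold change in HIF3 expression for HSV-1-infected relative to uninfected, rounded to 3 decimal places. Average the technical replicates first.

Mean Ct: HIF3 uninfected 28.115; HIF3 HSV-1-infected 23.955; 18S rRNA uninfected 20.650; 18S rRNA HSV-1-infected 20.530
ΔCt(uninfected) = 28.115 − 20.650 = 7.465
ΔCt(HSV-1-infected) = 23.955 − 20.530 = 3.425
ΔΔCt = 3.425 − 7.465 = -4.040
Fold change = 2^(−(-4.040)) = 2^4.040 = 16.4498

16.450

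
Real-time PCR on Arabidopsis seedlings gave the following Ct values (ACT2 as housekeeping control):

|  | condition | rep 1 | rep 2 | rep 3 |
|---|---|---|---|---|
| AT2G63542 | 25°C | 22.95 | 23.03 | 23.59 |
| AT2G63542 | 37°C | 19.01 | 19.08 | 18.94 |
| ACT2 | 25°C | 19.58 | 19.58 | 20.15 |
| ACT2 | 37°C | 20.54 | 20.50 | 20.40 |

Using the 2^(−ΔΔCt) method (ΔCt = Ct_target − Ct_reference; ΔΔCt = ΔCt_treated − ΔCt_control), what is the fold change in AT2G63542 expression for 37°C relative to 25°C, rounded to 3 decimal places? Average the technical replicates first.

Mean Ct: AT2G63542 25°C 23.190; AT2G63542 37°C 19.010; ACT2 25°C 19.770; ACT2 37°C 20.480
ΔCt(25°C) = 23.190 − 19.770 = 3.420
ΔCt(37°C) = 19.010 − 20.480 = -1.470
ΔΔCt = -1.470 − 3.420 = -4.890
Fold change = 2^(−(-4.890)) = 2^4.890 = 29.6508

29.651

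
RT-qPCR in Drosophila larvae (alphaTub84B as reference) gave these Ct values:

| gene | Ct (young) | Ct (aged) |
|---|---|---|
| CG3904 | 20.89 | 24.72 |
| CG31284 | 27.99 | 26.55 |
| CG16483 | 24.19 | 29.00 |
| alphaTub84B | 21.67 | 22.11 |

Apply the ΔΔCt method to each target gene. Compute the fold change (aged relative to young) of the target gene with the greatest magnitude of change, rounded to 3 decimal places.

CG3904: ΔΔCt = (24.72−22.11) − (20.89−21.67) = 2.61 − (-0.78) = 3.39; fold change = 2^-3.39 = 0.095
CG31284: ΔΔCt = (26.55−22.11) − (27.99−21.67) = 4.44 − 6.32 = -1.88; fold change = 2^1.88 = 3.681
CG16483: ΔΔCt = (29.00−22.11) − (24.19−21.67) = 6.89 − 2.52 = 4.37; fold change = 2^-4.37 = 0.048
CG16483 has the largest |ΔΔCt| = 4.37.

0.048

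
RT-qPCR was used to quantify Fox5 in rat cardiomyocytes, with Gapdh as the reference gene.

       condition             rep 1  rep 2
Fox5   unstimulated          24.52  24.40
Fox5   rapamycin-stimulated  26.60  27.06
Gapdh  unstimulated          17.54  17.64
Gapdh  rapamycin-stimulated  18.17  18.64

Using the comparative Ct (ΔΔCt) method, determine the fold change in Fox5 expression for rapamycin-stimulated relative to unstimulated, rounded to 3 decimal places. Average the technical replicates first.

0.340

Mean Ct: Fox5 unstimulated 24.460; Fox5 rapamycin-stimulated 26.830; Gapdh unstimulated 17.590; Gapdh rapamycin-stimulated 18.405
ΔCt(unstimulated) = 24.460 − 17.590 = 6.870
ΔCt(rapamycin-stimulated) = 26.830 − 18.405 = 8.425
ΔΔCt = 8.425 − 6.870 = 1.555
Fold change = 2^(−1.555) = 0.3403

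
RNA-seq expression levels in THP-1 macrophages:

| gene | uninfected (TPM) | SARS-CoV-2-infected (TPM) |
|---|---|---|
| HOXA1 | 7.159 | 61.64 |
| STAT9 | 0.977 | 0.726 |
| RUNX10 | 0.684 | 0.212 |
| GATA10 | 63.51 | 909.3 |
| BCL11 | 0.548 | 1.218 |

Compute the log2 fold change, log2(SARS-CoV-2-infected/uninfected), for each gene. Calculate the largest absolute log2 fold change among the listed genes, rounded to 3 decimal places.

log2(61.64/7.159) = 3.106  (HOXA1)
log2(0.726/0.977) = -0.428  (STAT9)
log2(0.212/0.684) = -1.690  (RUNX10)
log2(909.3/63.51) = 3.840  (GATA10)
log2(1.218/0.548) = 1.152  (BCL11)
The largest magnitude belongs to GATA10.

3.840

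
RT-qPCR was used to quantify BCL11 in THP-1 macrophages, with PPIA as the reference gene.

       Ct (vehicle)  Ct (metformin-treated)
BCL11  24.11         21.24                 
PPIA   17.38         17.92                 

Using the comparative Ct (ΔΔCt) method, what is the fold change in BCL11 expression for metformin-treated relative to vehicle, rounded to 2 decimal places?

ΔCt(vehicle) = 24.110 − 17.380 = 6.730
ΔCt(metformin-treated) = 21.240 − 17.920 = 3.320
ΔΔCt = 3.320 − 6.730 = -3.410
Fold change = 2^(−(-3.410)) = 2^3.410 = 10.629

10.63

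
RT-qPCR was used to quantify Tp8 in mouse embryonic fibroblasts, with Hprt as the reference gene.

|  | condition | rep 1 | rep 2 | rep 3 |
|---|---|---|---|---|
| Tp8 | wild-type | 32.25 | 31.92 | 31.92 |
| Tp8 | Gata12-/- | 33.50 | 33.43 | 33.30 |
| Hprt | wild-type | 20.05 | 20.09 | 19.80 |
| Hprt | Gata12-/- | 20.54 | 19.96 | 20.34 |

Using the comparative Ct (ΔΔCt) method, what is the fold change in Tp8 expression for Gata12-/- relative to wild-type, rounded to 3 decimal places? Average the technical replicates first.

Mean Ct: Tp8 wild-type 32.030; Tp8 Gata12-/- 33.410; Hprt wild-type 19.980; Hprt Gata12-/- 20.280
ΔCt(wild-type) = 32.030 − 19.980 = 12.050
ΔCt(Gata12-/-) = 33.410 − 20.280 = 13.130
ΔΔCt = 13.130 − 12.050 = 1.080
Fold change = 2^(−1.080) = 0.4730

0.473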